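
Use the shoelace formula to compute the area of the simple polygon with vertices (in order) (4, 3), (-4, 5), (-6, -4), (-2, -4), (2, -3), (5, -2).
Area = 71

Shoelace formula: Area = (1/2) |Σ_i (x_i · y_{i+1} − x_{i+1} · y_i)| (indices mod n). Compute each cross term:
  (4)(5) − (-4)(3) = 32
  (-4)(-4) − (-6)(5) = 46
  (-6)(-4) − (-2)(-4) = 16
  (-2)(-3) − (2)(-4) = 14
  (2)(-2) − (5)(-3) = 11
  (5)(3) − (4)(-2) = 23
Sum = 142, so (signed) Area = 142/2 = 71, |Area| = 71.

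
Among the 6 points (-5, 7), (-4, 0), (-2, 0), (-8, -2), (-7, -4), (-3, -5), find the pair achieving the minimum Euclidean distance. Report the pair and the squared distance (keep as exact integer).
Pair = ((-4, 0), (-2, 0)); squared distance = 4

Compute all C(6, 2) = 15 pairwise squared distances (x_i − x_j)² + (y_i − y_j)². The minimum is 4, attained by the pair ((-4, 0), (-2, 0)).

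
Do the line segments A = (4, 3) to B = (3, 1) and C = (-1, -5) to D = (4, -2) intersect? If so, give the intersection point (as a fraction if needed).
No (intersection of containing lines falls outside at least one segment)

Parametrize and solve: t = 25/7, s = 2/7. At least one of these is outside [0, 1], so the segments do not intersect.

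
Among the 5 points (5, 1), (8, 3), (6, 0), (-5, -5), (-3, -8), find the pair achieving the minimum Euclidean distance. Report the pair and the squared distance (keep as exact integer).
Pair = ((5, 1), (6, 0)); squared distance = 2

Compute all C(5, 2) = 10 pairwise squared distances (x_i − x_j)² + (y_i − y_j)². The minimum is 2, attained by the pair ((5, 1), (6, 0)).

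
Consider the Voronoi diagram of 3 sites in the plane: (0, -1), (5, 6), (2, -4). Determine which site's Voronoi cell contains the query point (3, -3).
Nearest site = (2, -4)

The Voronoi cell of site s contains exactly those query points closer to s than to any other site. Compute squared distances from q = (3, -3) to each site:
  (2 − 3)² + (-4 − -3)² = 2
  (0 − 3)² + (-1 − -3)² = 13
  (5 − 3)² + (6 − -3)² = 85
Minimum is attained by (2, -4), so q lies in its Voronoi cell.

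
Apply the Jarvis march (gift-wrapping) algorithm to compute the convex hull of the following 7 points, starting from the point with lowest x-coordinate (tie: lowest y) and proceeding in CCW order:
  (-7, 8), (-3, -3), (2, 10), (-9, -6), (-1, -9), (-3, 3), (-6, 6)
Hull (CCW) = [(-9, -6), (-1, -9), (2, 10), (-7, 8)]

Jarvis march: at each step, from the current hull vertex p, select the next vertex q as the point such that every other point lies strictly to the left of (or on) the directed line p → q. (Equivalently: for every other point r, the cross product (q − p) × (r − p) ≥ 0.)
Starting point (lowest x, tie lowest y): (-9, -6). Wrap until returning to start. Resulting hull: (-9, -6), (-1, -9), (2, 10), (-7, 8).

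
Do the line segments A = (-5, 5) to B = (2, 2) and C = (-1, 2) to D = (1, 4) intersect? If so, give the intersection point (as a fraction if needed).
Yes; intersection at (-1/10, 29/10) (t = 7/10 on AB, s = 9/20 on CD)

Parametrize AB as A + t(B − A) = (-5 + 7 t, 5 + -3 t) and CD as C + s(D − C) = (-1 + 2 s, 2 + 2 s). Solve the linear system for (t, s). Determinant = -20 ≠ 0, so a unique intersection of the containing lines exists. Solution: t = 7/10, s = 9/20 — both in [0, 1], so the segments cross. Intersection point: (-1/10, 29/10).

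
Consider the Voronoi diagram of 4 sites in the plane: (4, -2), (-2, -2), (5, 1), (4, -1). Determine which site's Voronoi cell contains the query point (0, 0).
Nearest site = (-2, -2)

The Voronoi cell of site s contains exactly those query points closer to s than to any other site. Compute squared distances from q = (0, 0) to each site:
  (-2 − 0)² + (-2 − 0)² = 8
  (4 − 0)² + (-1 − 0)² = 17
  (4 − 0)² + (-2 − 0)² = 20
  (5 − 0)² + (1 − 0)² = 26
Minimum is attained by (-2, -2), so q lies in its Voronoi cell.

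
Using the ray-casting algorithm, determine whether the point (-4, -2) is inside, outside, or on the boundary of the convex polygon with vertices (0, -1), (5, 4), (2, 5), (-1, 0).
The point (-4, -2) lies strictly outside the polygon

Cast a horizontal ray to the right from the query point and count how many polygon edges it crosses (each edge strictly once or zero times, handled with the usual half-open convention). 
Parity of crossings → even ⇒ outside.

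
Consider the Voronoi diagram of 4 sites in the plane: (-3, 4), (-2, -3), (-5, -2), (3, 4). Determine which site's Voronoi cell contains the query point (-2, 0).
Nearest site = (-2, -3)

The Voronoi cell of site s contains exactly those query points closer to s than to any other site. Compute squared distances from q = (-2, 0) to each site:
  (-2 − -2)² + (-3 − 0)² = 9
  (-5 − -2)² + (-2 − 0)² = 13
  (-3 − -2)² + (4 − 0)² = 17
  (3 − -2)² + (4 − 0)² = 41
Minimum is attained by (-2, -3), so q lies in its Voronoi cell.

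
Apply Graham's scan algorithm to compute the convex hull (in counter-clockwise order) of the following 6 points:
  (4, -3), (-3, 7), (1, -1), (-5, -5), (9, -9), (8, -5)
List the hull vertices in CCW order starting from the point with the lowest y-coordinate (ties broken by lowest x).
Hull (CCW) = [(9, -9), (8, -5), (-3, 7), (-5, -5)]

Graham scan procedure:
  1. Find the pivot p₀ = point with lowest y (tie → lowest x): (9, -9).
  2. Sort the remaining points by polar angle around p₀.
  3. Walk through sorted points, maintaining a stack; pop the top while the last three entries make a non-left turn (cross product ≤ 0).
  4. Final stack is the convex hull in CCW order: (9, -9), (8, -5), (-3, 7), (-5, -5).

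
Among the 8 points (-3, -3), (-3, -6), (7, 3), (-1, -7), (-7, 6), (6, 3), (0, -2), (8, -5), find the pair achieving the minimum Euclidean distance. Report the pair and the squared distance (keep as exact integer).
Pair = ((7, 3), (6, 3)); squared distance = 1

Compute all C(8, 2) = 28 pairwise squared distances (x_i − x_j)² + (y_i − y_j)². The minimum is 1, attained by the pair ((7, 3), (6, 3)).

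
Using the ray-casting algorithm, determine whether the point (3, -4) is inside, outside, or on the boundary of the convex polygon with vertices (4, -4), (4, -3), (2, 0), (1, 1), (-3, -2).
The point (3, -4) lies strictly outside the polygon

Cast a horizontal ray to the right from the query point and count how many polygon edges it crosses (each edge strictly once or zero times, handled with the usual half-open convention). 
Parity of crossings → even ⇒ outside.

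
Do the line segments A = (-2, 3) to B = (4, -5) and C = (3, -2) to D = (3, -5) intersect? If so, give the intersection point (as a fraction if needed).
Yes; intersection at (3, -11/3) (t = 5/6 on AB, s = 5/9 on CD)

Parametrize AB as A + t(B − A) = (-2 + 6 t, 3 + -8 t) and CD as C + s(D − C) = (3 + 0 s, -2 + -3 s). Solve the linear system for (t, s). Determinant = 18 ≠ 0, so a unique intersection of the containing lines exists. Solution: t = 5/6, s = 5/9 — both in [0, 1], so the segments cross. Intersection point: (3, -11/3).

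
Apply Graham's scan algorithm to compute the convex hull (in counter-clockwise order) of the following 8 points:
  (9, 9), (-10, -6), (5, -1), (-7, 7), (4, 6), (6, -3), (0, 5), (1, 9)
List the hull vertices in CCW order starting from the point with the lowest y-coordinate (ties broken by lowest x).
Hull (CCW) = [(-10, -6), (6, -3), (9, 9), (1, 9), (-7, 7)]

Graham scan procedure:
  1. Find the pivot p₀ = point with lowest y (tie → lowest x): (-10, -6).
  2. Sort the remaining points by polar angle around p₀.
  3. Walk through sorted points, maintaining a stack; pop the top while the last three entries make a non-left turn (cross product ≤ 0).
  4. Final stack is the convex hull in CCW order: (-10, -6), (6, -3), (9, 9), (1, 9), (-7, 7).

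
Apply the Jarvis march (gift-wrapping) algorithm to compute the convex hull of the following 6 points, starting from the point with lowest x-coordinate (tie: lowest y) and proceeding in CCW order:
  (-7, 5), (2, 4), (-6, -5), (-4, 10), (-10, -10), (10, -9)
Hull (CCW) = [(-10, -10), (10, -9), (2, 4), (-4, 10), (-7, 5)]

Jarvis march: at each step, from the current hull vertex p, select the next vertex q as the point such that every other point lies strictly to the left of (or on) the directed line p → q. (Equivalently: for every other point r, the cross product (q − p) × (r − p) ≥ 0.)
Starting point (lowest x, tie lowest y): (-10, -10). Wrap until returning to start. Resulting hull: (-10, -10), (10, -9), (2, 4), (-4, 10), (-7, 5).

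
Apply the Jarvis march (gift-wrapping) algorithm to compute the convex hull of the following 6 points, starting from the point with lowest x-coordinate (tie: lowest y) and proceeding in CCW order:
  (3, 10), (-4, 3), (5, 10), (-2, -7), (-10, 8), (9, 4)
Hull (CCW) = [(-10, 8), (-2, -7), (9, 4), (5, 10), (3, 10)]

Jarvis march: at each step, from the current hull vertex p, select the next vertex q as the point such that every other point lies strictly to the left of (or on) the directed line p → q. (Equivalently: for every other point r, the cross product (q − p) × (r − p) ≥ 0.)
Starting point (lowest x, tie lowest y): (-10, 8). Wrap until returning to start. Resulting hull: (-10, 8), (-2, -7), (9, 4), (5, 10), (3, 10).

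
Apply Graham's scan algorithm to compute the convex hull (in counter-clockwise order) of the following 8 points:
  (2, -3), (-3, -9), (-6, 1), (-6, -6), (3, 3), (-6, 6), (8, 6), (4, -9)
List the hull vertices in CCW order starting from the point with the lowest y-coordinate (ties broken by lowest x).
Hull (CCW) = [(-3, -9), (4, -9), (8, 6), (-6, 6), (-6, -6)]

Graham scan procedure:
  1. Find the pivot p₀ = point with lowest y (tie → lowest x): (-3, -9).
  2. Sort the remaining points by polar angle around p₀.
  3. Walk through sorted points, maintaining a stack; pop the top while the last three entries make a non-left turn (cross product ≤ 0).
  4. Final stack is the convex hull in CCW order: (-3, -9), (4, -9), (8, 6), (-6, 6), (-6, -6).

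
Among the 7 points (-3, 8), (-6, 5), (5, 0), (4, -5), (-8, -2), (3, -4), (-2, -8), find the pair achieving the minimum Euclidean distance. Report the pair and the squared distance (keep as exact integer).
Pair = ((4, -5), (3, -4)); squared distance = 2

Compute all C(7, 2) = 21 pairwise squared distances (x_i − x_j)² + (y_i − y_j)². The minimum is 2, attained by the pair ((4, -5), (3, -4)).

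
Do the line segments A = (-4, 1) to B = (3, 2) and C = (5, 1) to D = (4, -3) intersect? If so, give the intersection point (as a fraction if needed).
No (intersection of containing lines falls outside at least one segment)

Parametrize and solve: t = 4/3, s = -1/3. At least one of these is outside [0, 1], so the segments do not intersect.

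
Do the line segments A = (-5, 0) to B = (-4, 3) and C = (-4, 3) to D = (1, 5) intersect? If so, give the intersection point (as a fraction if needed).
Yes; intersection at (-4, 3) (t = 1 on AB, s = 0 on CD)

Parametrize AB as A + t(B − A) = (-5 + 1 t, 0 + 3 t) and CD as C + s(D − C) = (-4 + 5 s, 3 + 2 s). Solve the linear system for (t, s). Determinant = 13 ≠ 0, so a unique intersection of the containing lines exists. Solution: t = 1, s = 0 — both in [0, 1], so the segments cross. Intersection point: (-4, 3).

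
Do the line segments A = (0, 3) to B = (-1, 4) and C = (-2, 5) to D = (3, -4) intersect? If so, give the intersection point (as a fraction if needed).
No (intersection of containing lines falls outside at least one segment)

Parametrize and solve: t = 2, s = 0. At least one of these is outside [0, 1], so the segments do not intersect.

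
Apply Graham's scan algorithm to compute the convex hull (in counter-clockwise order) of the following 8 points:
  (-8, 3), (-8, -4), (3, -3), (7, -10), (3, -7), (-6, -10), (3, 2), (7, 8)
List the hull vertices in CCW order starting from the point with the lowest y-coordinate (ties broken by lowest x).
Hull (CCW) = [(-6, -10), (7, -10), (7, 8), (-8, 3), (-8, -4)]

Graham scan procedure:
  1. Find the pivot p₀ = point with lowest y (tie → lowest x): (-6, -10).
  2. Sort the remaining points by polar angle around p₀.
  3. Walk through sorted points, maintaining a stack; pop the top while the last three entries make a non-left turn (cross product ≤ 0).
  4. Final stack is the convex hull in CCW order: (-6, -10), (7, -10), (7, 8), (-8, 3), (-8, -4).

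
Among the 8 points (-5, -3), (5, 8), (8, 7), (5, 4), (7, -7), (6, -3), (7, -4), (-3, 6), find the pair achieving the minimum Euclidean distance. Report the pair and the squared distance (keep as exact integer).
Pair = ((6, -3), (7, -4)); squared distance = 2

Compute all C(8, 2) = 28 pairwise squared distances (x_i − x_j)² + (y_i − y_j)². The minimum is 2, attained by the pair ((6, -3), (7, -4)).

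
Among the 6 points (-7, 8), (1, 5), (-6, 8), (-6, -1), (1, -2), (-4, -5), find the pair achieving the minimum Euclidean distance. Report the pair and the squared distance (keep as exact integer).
Pair = ((-7, 8), (-6, 8)); squared distance = 1

Compute all C(6, 2) = 15 pairwise squared distances (x_i − x_j)² + (y_i − y_j)². The minimum is 1, attained by the pair ((-7, 8), (-6, 8)).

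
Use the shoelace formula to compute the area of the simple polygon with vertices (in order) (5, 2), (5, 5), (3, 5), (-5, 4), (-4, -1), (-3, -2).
Area = 46

Shoelace formula: Area = (1/2) |Σ_i (x_i · y_{i+1} − x_{i+1} · y_i)| (indices mod n). Compute each cross term:
  (5)(5) − (5)(2) = 15
  (5)(5) − (3)(5) = 10
  (3)(4) − (-5)(5) = 37
  (-5)(-1) − (-4)(4) = 21
  (-4)(-2) − (-3)(-1) = 5
  (-3)(2) − (5)(-2) = 4
Sum = 92, so (signed) Area = 92/2 = 46, |Area| = 46.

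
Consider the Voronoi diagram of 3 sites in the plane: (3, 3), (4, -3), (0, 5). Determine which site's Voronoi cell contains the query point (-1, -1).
Nearest site = (4, -3)

The Voronoi cell of site s contains exactly those query points closer to s than to any other site. Compute squared distances from q = (-1, -1) to each site:
  (4 − -1)² + (-3 − -1)² = 29
  (3 − -1)² + (3 − -1)² = 32
  (0 − -1)² + (5 − -1)² = 37
Minimum is attained by (4, -3), so q lies in its Voronoi cell.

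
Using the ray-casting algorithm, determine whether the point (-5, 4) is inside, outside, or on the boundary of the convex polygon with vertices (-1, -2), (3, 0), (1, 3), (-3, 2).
The point (-5, 4) lies strictly outside the polygon

Cast a horizontal ray to the right from the query point and count how many polygon edges it crosses (each edge strictly once or zero times, handled with the usual half-open convention). 
Parity of crossings → even ⇒ outside.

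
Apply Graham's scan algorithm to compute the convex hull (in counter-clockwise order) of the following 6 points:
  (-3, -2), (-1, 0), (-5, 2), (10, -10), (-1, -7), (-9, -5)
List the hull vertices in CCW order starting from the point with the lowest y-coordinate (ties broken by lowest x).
Hull (CCW) = [(10, -10), (-1, 0), (-5, 2), (-9, -5)]

Graham scan procedure:
  1. Find the pivot p₀ = point with lowest y (tie → lowest x): (10, -10).
  2. Sort the remaining points by polar angle around p₀.
  3. Walk through sorted points, maintaining a stack; pop the top while the last three entries make a non-left turn (cross product ≤ 0).
  4. Final stack is the convex hull in CCW order: (10, -10), (-1, 0), (-5, 2), (-9, -5).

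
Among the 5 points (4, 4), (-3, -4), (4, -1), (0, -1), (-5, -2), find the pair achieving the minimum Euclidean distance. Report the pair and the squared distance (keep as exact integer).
Pair = ((-3, -4), (-5, -2)); squared distance = 8

Compute all C(5, 2) = 10 pairwise squared distances (x_i − x_j)² + (y_i − y_j)². The minimum is 8, attained by the pair ((-3, -4), (-5, -2)).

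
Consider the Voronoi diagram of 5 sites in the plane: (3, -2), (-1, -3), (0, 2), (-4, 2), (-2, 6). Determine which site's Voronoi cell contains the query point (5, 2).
Nearest site = (3, -2)

The Voronoi cell of site s contains exactly those query points closer to s than to any other site. Compute squared distances from q = (5, 2) to each site:
  (3 − 5)² + (-2 − 2)² = 20
  (0 − 5)² + (2 − 2)² = 25
  (-1 − 5)² + (-3 − 2)² = 61
  (-2 − 5)² + (6 − 2)² = 65
  (-4 − 5)² + (2 − 2)² = 81
Minimum is attained by (3, -2), so q lies in its Voronoi cell.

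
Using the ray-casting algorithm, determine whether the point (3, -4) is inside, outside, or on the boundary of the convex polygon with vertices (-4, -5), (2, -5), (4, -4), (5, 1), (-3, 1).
The point (3, -4) lies strictly inside the polygon

Cast a horizontal ray to the right from the query point and count how many polygon edges it crosses (each edge strictly once or zero times, handled with the usual half-open convention). 
Parity of crossings → odd ⇒ inside.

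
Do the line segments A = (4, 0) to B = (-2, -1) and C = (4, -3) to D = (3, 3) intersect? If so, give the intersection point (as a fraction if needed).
Yes; intersection at (130/37, -3/37) (t = 3/37 on AB, s = 18/37 on CD)

Parametrize AB as A + t(B − A) = (4 + -6 t, 0 + -1 t) and CD as C + s(D − C) = (4 + -1 s, -3 + 6 s). Solve the linear system for (t, s). Determinant = 37 ≠ 0, so a unique intersection of the containing lines exists. Solution: t = 3/37, s = 18/37 — both in [0, 1], so the segments cross. Intersection point: (130/37, -3/37).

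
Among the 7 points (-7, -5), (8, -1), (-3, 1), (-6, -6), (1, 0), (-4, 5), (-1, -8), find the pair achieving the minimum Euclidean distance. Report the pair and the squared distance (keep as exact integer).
Pair = ((-7, -5), (-6, -6)); squared distance = 2

Compute all C(7, 2) = 21 pairwise squared distances (x_i − x_j)² + (y_i − y_j)². The minimum is 2, attained by the pair ((-7, -5), (-6, -6)).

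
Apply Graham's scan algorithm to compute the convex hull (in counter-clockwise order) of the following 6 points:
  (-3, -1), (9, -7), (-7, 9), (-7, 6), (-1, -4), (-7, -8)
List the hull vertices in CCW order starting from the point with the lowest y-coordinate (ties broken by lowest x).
Hull (CCW) = [(-7, -8), (9, -7), (-7, 9)]

Graham scan procedure:
  1. Find the pivot p₀ = point with lowest y (tie → lowest x): (-7, -8).
  2. Sort the remaining points by polar angle around p₀.
  3. Walk through sorted points, maintaining a stack; pop the top while the last three entries make a non-left turn (cross product ≤ 0).
  4. Final stack is the convex hull in CCW order: (-7, -8), (9, -7), (-7, 9).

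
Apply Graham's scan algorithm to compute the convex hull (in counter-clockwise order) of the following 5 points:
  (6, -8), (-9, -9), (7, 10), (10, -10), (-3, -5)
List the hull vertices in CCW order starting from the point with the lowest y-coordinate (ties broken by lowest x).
Hull (CCW) = [(10, -10), (7, 10), (-9, -9)]

Graham scan procedure:
  1. Find the pivot p₀ = point with lowest y (tie → lowest x): (10, -10).
  2. Sort the remaining points by polar angle around p₀.
  3. Walk through sorted points, maintaining a stack; pop the top while the last three entries make a non-left turn (cross product ≤ 0).
  4. Final stack is the convex hull in CCW order: (10, -10), (7, 10), (-9, -9).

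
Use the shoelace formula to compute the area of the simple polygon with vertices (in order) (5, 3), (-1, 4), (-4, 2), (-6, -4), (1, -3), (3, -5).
Area = 125/2

Shoelace formula: Area = (1/2) |Σ_i (x_i · y_{i+1} − x_{i+1} · y_i)| (indices mod n). Compute each cross term:
  (5)(4) − (-1)(3) = 23
  (-1)(2) − (-4)(4) = 14
  (-4)(-4) − (-6)(2) = 28
  (-6)(-3) − (1)(-4) = 22
  (1)(-5) − (3)(-3) = 4
  (3)(3) − (5)(-5) = 34
Sum = 125, so (signed) Area = 125/2 = 125/2, |Area| = 125/2.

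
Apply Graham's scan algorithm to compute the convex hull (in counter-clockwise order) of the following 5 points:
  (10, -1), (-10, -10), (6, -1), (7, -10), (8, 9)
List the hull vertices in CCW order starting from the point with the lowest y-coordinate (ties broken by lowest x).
Hull (CCW) = [(-10, -10), (7, -10), (10, -1), (8, 9)]

Graham scan procedure:
  1. Find the pivot p₀ = point with lowest y (tie → lowest x): (-10, -10).
  2. Sort the remaining points by polar angle around p₀.
  3. Walk through sorted points, maintaining a stack; pop the top while the last three entries make a non-left turn (cross product ≤ 0).
  4. Final stack is the convex hull in CCW order: (-10, -10), (7, -10), (10, -1), (8, 9).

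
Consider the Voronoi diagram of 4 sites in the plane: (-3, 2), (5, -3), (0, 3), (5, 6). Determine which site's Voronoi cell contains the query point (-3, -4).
Nearest site = (-3, 2)

The Voronoi cell of site s contains exactly those query points closer to s than to any other site. Compute squared distances from q = (-3, -4) to each site:
  (-3 − -3)² + (2 − -4)² = 36
  (0 − -3)² + (3 − -4)² = 58
  (5 − -3)² + (-3 − -4)² = 65
  (5 − -3)² + (6 − -4)² = 164
Minimum is attained by (-3, 2), so q lies in its Voronoi cell.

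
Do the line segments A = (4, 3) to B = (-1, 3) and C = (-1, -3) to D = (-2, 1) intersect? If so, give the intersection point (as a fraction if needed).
No (intersection of containing lines falls outside at least one segment)

Parametrize and solve: t = 13/10, s = 3/2. At least one of these is outside [0, 1], so the segments do not intersect.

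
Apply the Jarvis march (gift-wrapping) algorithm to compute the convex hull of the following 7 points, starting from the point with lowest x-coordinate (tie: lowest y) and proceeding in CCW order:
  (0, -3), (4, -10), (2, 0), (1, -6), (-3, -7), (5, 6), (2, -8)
Hull (CCW) = [(-3, -7), (4, -10), (5, 6)]

Jarvis march: at each step, from the current hull vertex p, select the next vertex q as the point such that every other point lies strictly to the left of (or on) the directed line p → q. (Equivalently: for every other point r, the cross product (q − p) × (r − p) ≥ 0.)
Starting point (lowest x, tie lowest y): (-3, -7). Wrap until returning to start. Resulting hull: (-3, -7), (4, -10), (5, 6).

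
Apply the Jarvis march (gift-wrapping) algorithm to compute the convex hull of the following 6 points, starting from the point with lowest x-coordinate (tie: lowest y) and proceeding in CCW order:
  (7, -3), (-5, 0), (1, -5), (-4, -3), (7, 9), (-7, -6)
Hull (CCW) = [(-7, -6), (1, -5), (7, -3), (7, 9), (-5, 0)]

Jarvis march: at each step, from the current hull vertex p, select the next vertex q as the point such that every other point lies strictly to the left of (or on) the directed line p → q. (Equivalently: for every other point r, the cross product (q − p) × (r − p) ≥ 0.)
Starting point (lowest x, tie lowest y): (-7, -6). Wrap until returning to start. Resulting hull: (-7, -6), (1, -5), (7, -3), (7, 9), (-5, 0).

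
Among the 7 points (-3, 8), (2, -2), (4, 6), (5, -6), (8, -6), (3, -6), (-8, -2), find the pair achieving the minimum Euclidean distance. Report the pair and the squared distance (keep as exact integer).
Pair = ((5, -6), (3, -6)); squared distance = 4

Compute all C(7, 2) = 21 pairwise squared distances (x_i − x_j)² + (y_i − y_j)². The minimum is 4, attained by the pair ((5, -6), (3, -6)).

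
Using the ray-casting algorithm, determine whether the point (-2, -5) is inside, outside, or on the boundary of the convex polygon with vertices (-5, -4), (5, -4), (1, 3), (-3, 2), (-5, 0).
The point (-2, -5) lies strictly outside the polygon

Cast a horizontal ray to the right from the query point and count how many polygon edges it crosses (each edge strictly once or zero times, handled with the usual half-open convention). 
Parity of crossings → even ⇒ outside.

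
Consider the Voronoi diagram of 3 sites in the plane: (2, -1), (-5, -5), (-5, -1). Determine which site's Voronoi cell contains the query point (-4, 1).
Nearest site = (-5, -1)

The Voronoi cell of site s contains exactly those query points closer to s than to any other site. Compute squared distances from q = (-4, 1) to each site:
  (-5 − -4)² + (-1 − 1)² = 5
  (-5 − -4)² + (-5 − 1)² = 37
  (2 − -4)² + (-1 − 1)² = 40
Minimum is attained by (-5, -1), so q lies in its Voronoi cell.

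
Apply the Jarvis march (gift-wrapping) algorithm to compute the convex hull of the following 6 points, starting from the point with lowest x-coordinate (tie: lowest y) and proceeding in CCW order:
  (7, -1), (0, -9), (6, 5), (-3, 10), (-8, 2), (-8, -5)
Hull (CCW) = [(-8, -5), (0, -9), (7, -1), (6, 5), (-3, 10), (-8, 2)]

Jarvis march: at each step, from the current hull vertex p, select the next vertex q as the point such that every other point lies strictly to the left of (or on) the directed line p → q. (Equivalently: for every other point r, the cross product (q − p) × (r − p) ≥ 0.)
Starting point (lowest x, tie lowest y): (-8, -5). Wrap until returning to start. Resulting hull: (-8, -5), (0, -9), (7, -1), (6, 5), (-3, 10), (-8, 2).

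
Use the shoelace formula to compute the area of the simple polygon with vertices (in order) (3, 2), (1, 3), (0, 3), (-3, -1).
Area = 8

Shoelace formula: Area = (1/2) |Σ_i (x_i · y_{i+1} − x_{i+1} · y_i)| (indices mod n). Compute each cross term:
  (3)(3) − (1)(2) = 7
  (1)(3) − (0)(3) = 3
  (0)(-1) − (-3)(3) = 9
  (-3)(2) − (3)(-1) = -3
Sum = 16, so (signed) Area = 16/2 = 8, |Area| = 8.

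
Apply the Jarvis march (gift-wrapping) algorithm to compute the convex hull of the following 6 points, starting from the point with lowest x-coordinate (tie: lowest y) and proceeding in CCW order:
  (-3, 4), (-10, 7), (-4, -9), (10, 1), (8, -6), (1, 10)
Hull (CCW) = [(-10, 7), (-4, -9), (8, -6), (10, 1), (1, 10)]

Jarvis march: at each step, from the current hull vertex p, select the next vertex q as the point such that every other point lies strictly to the left of (or on) the directed line p → q. (Equivalently: for every other point r, the cross product (q − p) × (r − p) ≥ 0.)
Starting point (lowest x, tie lowest y): (-10, 7). Wrap until returning to start. Resulting hull: (-10, 7), (-4, -9), (8, -6), (10, 1), (1, 10).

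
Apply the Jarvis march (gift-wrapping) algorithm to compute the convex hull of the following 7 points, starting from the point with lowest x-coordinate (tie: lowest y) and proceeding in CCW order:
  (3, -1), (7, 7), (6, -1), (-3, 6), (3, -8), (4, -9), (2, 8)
Hull (CCW) = [(-3, 6), (3, -8), (4, -9), (6, -1), (7, 7), (2, 8)]

Jarvis march: at each step, from the current hull vertex p, select the next vertex q as the point such that every other point lies strictly to the left of (or on) the directed line p → q. (Equivalently: for every other point r, the cross product (q − p) × (r − p) ≥ 0.)
Starting point (lowest x, tie lowest y): (-3, 6). Wrap until returning to start. Resulting hull: (-3, 6), (3, -8), (4, -9), (6, -1), (7, 7), (2, 8).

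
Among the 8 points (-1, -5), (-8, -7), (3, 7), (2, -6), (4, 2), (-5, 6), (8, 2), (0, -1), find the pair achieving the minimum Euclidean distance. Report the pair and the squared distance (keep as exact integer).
Pair = ((-1, -5), (2, -6)); squared distance = 10

Compute all C(8, 2) = 28 pairwise squared distances (x_i − x_j)² + (y_i − y_j)². The minimum is 10, attained by the pair ((-1, -5), (2, -6)).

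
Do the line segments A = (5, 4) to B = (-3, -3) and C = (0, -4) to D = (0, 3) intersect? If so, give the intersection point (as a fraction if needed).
Yes; intersection at (0, -3/8) (t = 5/8 on AB, s = 29/56 on CD)

Parametrize AB as A + t(B − A) = (5 + -8 t, 4 + -7 t) and CD as C + s(D − C) = (0 + 0 s, -4 + 7 s). Solve the linear system for (t, s). Determinant = 56 ≠ 0, so a unique intersection of the containing lines exists. Solution: t = 5/8, s = 29/56 — both in [0, 1], so the segments cross. Intersection point: (0, -3/8).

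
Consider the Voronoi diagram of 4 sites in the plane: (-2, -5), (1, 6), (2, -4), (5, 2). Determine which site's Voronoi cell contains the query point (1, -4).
Nearest site = (2, -4)

The Voronoi cell of site s contains exactly those query points closer to s than to any other site. Compute squared distances from q = (1, -4) to each site:
  (2 − 1)² + (-4 − -4)² = 1
  (-2 − 1)² + (-5 − -4)² = 10
  (5 − 1)² + (2 − -4)² = 52
  (1 − 1)² + (6 − -4)² = 100
Minimum is attained by (2, -4), so q lies in its Voronoi cell.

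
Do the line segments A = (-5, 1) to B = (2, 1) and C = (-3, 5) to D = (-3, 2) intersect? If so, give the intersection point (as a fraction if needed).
No (intersection of containing lines falls outside at least one segment)

Parametrize and solve: t = 2/7, s = 4/3. At least one of these is outside [0, 1], so the segments do not intersect.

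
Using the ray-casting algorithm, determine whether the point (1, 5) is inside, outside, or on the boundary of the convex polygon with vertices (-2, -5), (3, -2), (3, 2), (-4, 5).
The point (1, 5) lies strictly outside the polygon

Cast a horizontal ray to the right from the query point and count how many polygon edges it crosses (each edge strictly once or zero times, handled with the usual half-open convention). 
Parity of crossings → even ⇒ outside.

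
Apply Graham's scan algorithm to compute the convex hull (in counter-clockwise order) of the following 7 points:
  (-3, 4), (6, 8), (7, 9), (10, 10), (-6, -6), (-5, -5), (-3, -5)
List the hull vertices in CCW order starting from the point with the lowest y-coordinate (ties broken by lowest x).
Hull (CCW) = [(-6, -6), (-3, -5), (10, 10), (7, 9), (-3, 4)]

Graham scan procedure:
  1. Find the pivot p₀ = point with lowest y (tie → lowest x): (-6, -6).
  2. Sort the remaining points by polar angle around p₀.
  3. Walk through sorted points, maintaining a stack; pop the top while the last three entries make a non-left turn (cross product ≤ 0).
  4. Final stack is the convex hull in CCW order: (-6, -6), (-3, -5), (10, 10), (7, 9), (-3, 4).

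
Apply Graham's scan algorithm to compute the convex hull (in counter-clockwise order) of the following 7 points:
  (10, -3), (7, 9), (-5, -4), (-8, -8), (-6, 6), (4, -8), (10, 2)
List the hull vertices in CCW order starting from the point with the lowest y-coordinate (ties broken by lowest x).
Hull (CCW) = [(-8, -8), (4, -8), (10, -3), (10, 2), (7, 9), (-6, 6)]

Graham scan procedure:
  1. Find the pivot p₀ = point with lowest y (tie → lowest x): (-8, -8).
  2. Sort the remaining points by polar angle around p₀.
  3. Walk through sorted points, maintaining a stack; pop the top while the last three entries make a non-left turn (cross product ≤ 0).
  4. Final stack is the convex hull in CCW order: (-8, -8), (4, -8), (10, -3), (10, 2), (7, 9), (-6, 6).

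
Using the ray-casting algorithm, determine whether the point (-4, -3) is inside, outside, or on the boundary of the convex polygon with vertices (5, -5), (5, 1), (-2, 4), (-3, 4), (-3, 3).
The point (-4, -3) lies strictly outside the polygon

Cast a horizontal ray to the right from the query point and count how many polygon edges it crosses (each edge strictly once or zero times, handled with the usual half-open convention). 
Parity of crossings → even ⇒ outside.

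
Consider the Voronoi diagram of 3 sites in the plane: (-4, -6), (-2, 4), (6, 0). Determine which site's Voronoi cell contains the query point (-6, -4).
Nearest site = (-4, -6)

The Voronoi cell of site s contains exactly those query points closer to s than to any other site. Compute squared distances from q = (-6, -4) to each site:
  (-4 − -6)² + (-6 − -4)² = 8
  (-2 − -6)² + (4 − -4)² = 80
  (6 − -6)² + (0 − -4)² = 160
Minimum is attained by (-4, -6), so q lies in its Voronoi cell.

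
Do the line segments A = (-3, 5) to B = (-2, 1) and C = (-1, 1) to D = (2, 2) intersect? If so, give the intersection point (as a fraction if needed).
No (intersection of containing lines falls outside at least one segment)

Parametrize and solve: t = 14/13, s = -4/13. At least one of these is outside [0, 1], so the segments do not intersect.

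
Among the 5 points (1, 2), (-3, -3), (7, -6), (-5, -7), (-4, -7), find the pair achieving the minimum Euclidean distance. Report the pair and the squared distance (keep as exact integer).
Pair = ((-5, -7), (-4, -7)); squared distance = 1

Compute all C(5, 2) = 10 pairwise squared distances (x_i − x_j)² + (y_i − y_j)². The minimum is 1, attained by the pair ((-5, -7), (-4, -7)).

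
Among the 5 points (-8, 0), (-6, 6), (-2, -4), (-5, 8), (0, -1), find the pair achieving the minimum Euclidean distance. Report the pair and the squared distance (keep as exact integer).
Pair = ((-6, 6), (-5, 8)); squared distance = 5

Compute all C(5, 2) = 10 pairwise squared distances (x_i − x_j)² + (y_i − y_j)². The minimum is 5, attained by the pair ((-6, 6), (-5, 8)).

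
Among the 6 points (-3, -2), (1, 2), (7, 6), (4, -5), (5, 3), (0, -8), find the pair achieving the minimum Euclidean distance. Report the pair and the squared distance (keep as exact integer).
Pair = ((7, 6), (5, 3)); squared distance = 13

Compute all C(6, 2) = 15 pairwise squared distances (x_i − x_j)² + (y_i − y_j)². The minimum is 13, attained by the pair ((7, 6), (5, 3)).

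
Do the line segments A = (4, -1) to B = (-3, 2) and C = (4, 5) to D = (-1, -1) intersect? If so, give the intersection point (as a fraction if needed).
Yes; intersection at (6/19, 11/19) (t = 10/19 on AB, s = 14/19 on CD)

Parametrize AB as A + t(B − A) = (4 + -7 t, -1 + 3 t) and CD as C + s(D − C) = (4 + -5 s, 5 + -6 s). Solve the linear system for (t, s). Determinant = -57 ≠ 0, so a unique intersection of the containing lines exists. Solution: t = 10/19, s = 14/19 — both in [0, 1], so the segments cross. Intersection point: (6/19, 11/19).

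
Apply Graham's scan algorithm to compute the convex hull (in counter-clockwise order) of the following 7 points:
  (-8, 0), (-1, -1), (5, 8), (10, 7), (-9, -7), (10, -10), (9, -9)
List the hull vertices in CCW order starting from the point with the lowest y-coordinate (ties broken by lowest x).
Hull (CCW) = [(10, -10), (10, 7), (5, 8), (-8, 0), (-9, -7)]

Graham scan procedure:
  1. Find the pivot p₀ = point with lowest y (tie → lowest x): (10, -10).
  2. Sort the remaining points by polar angle around p₀.
  3. Walk through sorted points, maintaining a stack; pop the top while the last three entries make a non-left turn (cross product ≤ 0).
  4. Final stack is the convex hull in CCW order: (10, -10), (10, 7), (5, 8), (-8, 0), (-9, -7).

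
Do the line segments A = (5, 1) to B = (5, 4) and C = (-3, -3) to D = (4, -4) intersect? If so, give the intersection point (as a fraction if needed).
No (intersection of containing lines falls outside at least one segment)

Parametrize and solve: t = -12/7, s = 8/7. At least one of these is outside [0, 1], so the segments do not intersect.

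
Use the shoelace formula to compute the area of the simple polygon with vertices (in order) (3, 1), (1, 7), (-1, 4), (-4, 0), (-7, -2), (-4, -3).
Area = 73/2

Shoelace formula: Area = (1/2) |Σ_i (x_i · y_{i+1} − x_{i+1} · y_i)| (indices mod n). Compute each cross term:
  (3)(7) − (1)(1) = 20
  (1)(4) − (-1)(7) = 11
  (-1)(0) − (-4)(4) = 16
  (-4)(-2) − (-7)(0) = 8
  (-7)(-3) − (-4)(-2) = 13
  (-4)(1) − (3)(-3) = 5
Sum = 73, so (signed) Area = 73/2 = 73/2, |Area| = 73/2.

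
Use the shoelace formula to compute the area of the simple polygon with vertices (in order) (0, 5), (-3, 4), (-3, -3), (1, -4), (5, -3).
Area = 93/2

Shoelace formula: Area = (1/2) |Σ_i (x_i · y_{i+1} − x_{i+1} · y_i)| (indices mod n). Compute each cross term:
  (0)(4) − (-3)(5) = 15
  (-3)(-3) − (-3)(4) = 21
  (-3)(-4) − (1)(-3) = 15
  (1)(-3) − (5)(-4) = 17
  (5)(5) − (0)(-3) = 25
Sum = 93, so (signed) Area = 93/2 = 93/2, |Area| = 93/2.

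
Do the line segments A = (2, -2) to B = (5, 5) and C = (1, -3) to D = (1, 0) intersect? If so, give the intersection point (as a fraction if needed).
No (intersection of containing lines falls outside at least one segment)

Parametrize and solve: t = -1/3, s = -4/9. At least one of these is outside [0, 1], so the segments do not intersect.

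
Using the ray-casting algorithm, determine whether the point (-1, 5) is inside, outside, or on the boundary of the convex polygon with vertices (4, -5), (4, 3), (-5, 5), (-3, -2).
The point (-1, 5) lies strictly outside the polygon

Cast a horizontal ray to the right from the query point and count how many polygon edges it crosses (each edge strictly once or zero times, handled with the usual half-open convention). 
Parity of crossings → even ⇒ outside.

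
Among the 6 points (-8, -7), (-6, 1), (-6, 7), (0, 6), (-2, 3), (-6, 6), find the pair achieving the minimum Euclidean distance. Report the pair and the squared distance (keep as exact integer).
Pair = ((-6, 7), (-6, 6)); squared distance = 1

Compute all C(6, 2) = 15 pairwise squared distances (x_i − x_j)² + (y_i − y_j)². The minimum is 1, attained by the pair ((-6, 7), (-6, 6)).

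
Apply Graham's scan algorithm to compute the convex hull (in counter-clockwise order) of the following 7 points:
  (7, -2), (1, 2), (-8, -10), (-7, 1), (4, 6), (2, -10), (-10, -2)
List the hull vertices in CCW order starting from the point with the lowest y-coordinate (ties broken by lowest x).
Hull (CCW) = [(-8, -10), (2, -10), (7, -2), (4, 6), (-7, 1), (-10, -2)]

Graham scan procedure:
  1. Find the pivot p₀ = point with lowest y (tie → lowest x): (-8, -10).
  2. Sort the remaining points by polar angle around p₀.
  3. Walk through sorted points, maintaining a stack; pop the top while the last three entries make a non-left turn (cross product ≤ 0).
  4. Final stack is the convex hull in CCW order: (-8, -10), (2, -10), (7, -2), (4, 6), (-7, 1), (-10, -2).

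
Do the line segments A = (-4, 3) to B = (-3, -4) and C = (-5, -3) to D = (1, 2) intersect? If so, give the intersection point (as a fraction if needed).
Yes; intersection at (-157/47, -76/47) (t = 31/47 on AB, s = 13/47 on CD)

Parametrize AB as A + t(B − A) = (-4 + 1 t, 3 + -7 t) and CD as C + s(D − C) = (-5 + 6 s, -3 + 5 s). Solve the linear system for (t, s). Determinant = -47 ≠ 0, so a unique intersection of the containing lines exists. Solution: t = 31/47, s = 13/47 — both in [0, 1], so the segments cross. Intersection point: (-157/47, -76/47).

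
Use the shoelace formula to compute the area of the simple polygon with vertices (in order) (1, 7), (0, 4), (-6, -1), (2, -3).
Area = 65/2

Shoelace formula: Area = (1/2) |Σ_i (x_i · y_{i+1} − x_{i+1} · y_i)| (indices mod n). Compute each cross term:
  (1)(4) − (0)(7) = 4
  (0)(-1) − (-6)(4) = 24
  (-6)(-3) − (2)(-1) = 20
  (2)(7) − (1)(-3) = 17
Sum = 65, so (signed) Area = 65/2 = 65/2, |Area| = 65/2.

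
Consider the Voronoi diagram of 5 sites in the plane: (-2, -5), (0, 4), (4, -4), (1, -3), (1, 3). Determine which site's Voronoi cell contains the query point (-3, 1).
Nearest site = (0, 4)

The Voronoi cell of site s contains exactly those query points closer to s than to any other site. Compute squared distances from q = (-3, 1) to each site:
  (0 − -3)² + (4 − 1)² = 18
  (1 − -3)² + (3 − 1)² = 20
  (1 − -3)² + (-3 − 1)² = 32
  (-2 − -3)² + (-5 − 1)² = 37
  (4 − -3)² + (-4 − 1)² = 74
Minimum is attained by (0, 4), so q lies in its Voronoi cell.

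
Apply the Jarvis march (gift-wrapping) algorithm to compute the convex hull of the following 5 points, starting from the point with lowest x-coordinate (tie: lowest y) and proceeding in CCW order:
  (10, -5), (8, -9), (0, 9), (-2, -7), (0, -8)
Hull (CCW) = [(-2, -7), (0, -8), (8, -9), (10, -5), (0, 9)]

Jarvis march: at each step, from the current hull vertex p, select the next vertex q as the point such that every other point lies strictly to the left of (or on) the directed line p → q. (Equivalently: for every other point r, the cross product (q − p) × (r − p) ≥ 0.)
Starting point (lowest x, tie lowest y): (-2, -7). Wrap until returning to start. Resulting hull: (-2, -7), (0, -8), (8, -9), (10, -5), (0, 9).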